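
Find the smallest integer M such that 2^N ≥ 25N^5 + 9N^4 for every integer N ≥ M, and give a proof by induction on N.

At N = 28: 268435456 < 435791104, so the inequality fails and M ≥ 29. We prove 2^N ≥ 25N^5 + 9N^4 for all N ≥ 29.
For the base case N = 29: 2^N = 536870912 and 25N^5 + 9N^4 = 519144254, so 536870912 ≥ 519144254.
Inductive step: suppose the statement holds for some j ≥ 29, so 2^j ≥ 25j^5 + 9j^4.
Then 2^(j + 1) = 2·(2^j) ≥ 2·(25j^5 + 9j^4).
Also, for j ≥ 29 we have 2·(25j^5 + 9j^4) ≥ 25(j+1)^5 + 9(j+1)^4, since 2·(25j^5 + 9j^4) − (25(j+1)^5 + 9(j+1)^4) = 25j^5 - 116j^4 - 286j^3 - 304j^2 - 161j - 34, which is nonnegative for all j ≥ 29.
Combining, 2^(j + 1) ≥ 25(j+1)^5 + 9(j+1)^4.
This completes the induction.
Hence the smallest such M is 29.

M = 29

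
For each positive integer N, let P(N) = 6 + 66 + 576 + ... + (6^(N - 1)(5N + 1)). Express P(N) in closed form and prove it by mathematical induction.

P(N) = 6^N·N

We claim P(N) = 6^N·N for all N ≥ 1.
For the base case N = 1: P(1) = 6, and the closed form gives 6. They agree.
Inductive step: suppose the statement holds for some r ≥ 1, so P(r) = 6^r·r.
Then P(r+1) = P(r) + (6^r(5r + 6)) = (6^r·r) + (6^r(5r + 6)).
Simplifying, P(r+1) = 6^(r + 1)(r + 1) = 6^(r+1)·(r+1),
which is the closed form with N = r+1.
By induction, the statement is established for all N ≥ 1.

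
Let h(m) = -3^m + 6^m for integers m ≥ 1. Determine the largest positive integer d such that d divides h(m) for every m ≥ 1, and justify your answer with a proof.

Computing the first values: h(1) = 3 and h(2) = 27; gcd(3, 27) = 3, so d ≤ 3.
We prove 3 | -3^m + 6^m for all m ≥ 1 by induction on m.
Base step (m = 1): h(1) = 3 = 3·(1), so 3 | h(1).
Inductive step: suppose the statement holds for some p ≥ 1, i.e. 3 | h(p). Then
6^{p+1} − 3^{p+1} = 6·6^p − 3·3^p = 6·(6^p − 3^p) + (3)·3^p. The first term is divisible by 3 by the inductive hypothesis, and the second term (3)·3^p is divisible by 3 since 3 | 3. Hence 3 | h(p+1).
This completes the induction.
Therefore the largest such d is 3.

d = 3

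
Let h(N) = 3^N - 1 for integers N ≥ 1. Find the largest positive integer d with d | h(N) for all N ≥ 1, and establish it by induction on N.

d = 2

Computing the first values: h(1) = 2 and h(2) = 8; gcd(2, 8) = 2, so d ≤ 2.
We prove 2 | 3^N - 1 for all N ≥ 1 by induction on N.
Base step (N = 1): h(1) = 2 = 2·(1), so 2 | h(1).
Inductive step: assume the claim holds for N = i, i.e. 2 | h(i). Then
3^{i+1} − 1^{i+1} = 3·3^i − 1·1^i = 3·(3^i − 1^i) + (2)·1^i. The first term is divisible by 2 by the inductive hypothesis, and the second term (2)·1^i is divisible by 2 since 2 | 2. Hence 2 | h(i+1).
Hence, by induction on N, the claim holds for every N ≥ 1.
Therefore the largest such d is 2.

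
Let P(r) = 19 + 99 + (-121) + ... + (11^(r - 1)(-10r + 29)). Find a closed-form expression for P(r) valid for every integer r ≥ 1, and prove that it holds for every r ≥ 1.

We claim P(r) = 11^r(-r + 3) - 3 for all r ≥ 1.
For the base case r = 1: P(1) = 19, and the closed form gives 19. They agree.
Inductive step: suppose the statement holds for some m ≥ 1, so P(m) = 11^m(-m + 3) - 3.
Then P(m+1) = P(m) + (11^m(-10m + 19)) = (11^m(-m + 3) - 3) + (11^m(-10m + 19)).
Simplifying, P(m+1) = -11·11^m·m + 22·11^m - 3 = 11^(m+1)(-(m+1) + 3) - 3,
which is the closed form with r = m+1.
By induction, the statement is established for all r ≥ 1.

P(r) = 11^r(-r + 3) - 3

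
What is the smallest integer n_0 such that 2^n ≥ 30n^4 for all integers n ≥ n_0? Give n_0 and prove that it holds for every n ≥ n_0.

At n = 23: 8388608 < 8395230, so the inequality fails and n_0 ≥ 24. We prove 2^n ≥ 30n^4 for all n ≥ 24.
Base step (n = 24): 2^n = 16777216 and 30n^4 = 9953280, so 16777216 ≥ 9953280.
Suppose the result is true for n = i, so 2^i ≥ 30i^4.
Then 2^(i + 1) = 2·(2^i) ≥ 2·(30i^4).
Also, for i ≥ 24 we have 2·(30i^4) ≥ 30(i+1)^4, since 2 ≥ (1 + 1/i)^4 for all i ≥ 24.
Combining, 2^(i + 1) ≥ 30(i+1)^4.
By induction, the statement is established for all n ≥ 24.
Hence the smallest such n_0 is 24.

n_0 = 24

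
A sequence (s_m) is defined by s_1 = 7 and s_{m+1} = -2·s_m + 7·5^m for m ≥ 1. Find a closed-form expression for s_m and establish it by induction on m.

s_m = -(-2)^m + 5^m

Computing the first terms: s_1 = 7, s_2 = 21, s_3 = 133. This suggests s_m = -(-2)^m + 5^m.
For the base case m = 1: the formula gives 7 = 7 = s_1.
Inductive step: suppose the statement holds for some r ≥ 1, so s_r = -(-2)^r + 5^r.
Then s_{r+1} = -2·s_r + 7·5^r = -2·(-(-2)^r + 5^r) + 7·5^r = -(-2)^(r + 1) + 5^(r + 1),
which is the claimed formula at m = r+1.
Hence, by induction on m, the claim holds for every m ≥ 1.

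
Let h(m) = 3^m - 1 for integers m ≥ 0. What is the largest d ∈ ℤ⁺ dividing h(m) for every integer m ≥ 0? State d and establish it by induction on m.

Computing the first values: h(0) = 0 and h(1) = 2; gcd(0, 2) = 2, so d ≤ 2.
We prove 2 | 3^m - 1 for all m ≥ 0 by induction on m.
Base step (m = 0): h(0) = 0 = 2·(0), so 2 | h(0).
Inductive step: suppose the statement holds for some j ≥ 0, i.e. 2 | h(j). Then
h(j+1) = 3^(j+1) - 1 = 3·(3^j - 1) + 2 = 3·h(j) + 2. The first term is divisible by 2 by the inductive hypothesis, and 2 is divisible by 2. Hence 2 | h(j+1).
By induction, the statement is established for all m ≥ 0.
Therefore the largest such d is 2.

d = 2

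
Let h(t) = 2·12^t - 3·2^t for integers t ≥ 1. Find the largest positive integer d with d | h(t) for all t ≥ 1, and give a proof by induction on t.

d = 6

Computing the first values: h(1) = 18 and h(2) = 276; gcd(18, 276) = 6, so d ≤ 6.
We prove 6 | 2·12^t - 3·2^t for all t ≥ 1 by induction on t.
Base step (t = 1): h(1) = 18 = 6·(3), so 6 | h(1).
Inductive step: assume the claim holds for t = i, i.e. 6 | h(i). Then
h(i+1) − 12·h(i) = (2·12^(i+1) - 3·2^(i+1)) − 12·(2·12^i - 3·2^i) = (-3)·2^i·(2 − 12) = (30)·2^i. Since 6 | h(i) by the inductive hypothesis, 6 | 12·h(i); and 6 | 30 since 30 = 6·5. Therefore 6 | h(i+1).
By induction, the statement is established for all t ≥ 1.
Therefore the largest such d is 6.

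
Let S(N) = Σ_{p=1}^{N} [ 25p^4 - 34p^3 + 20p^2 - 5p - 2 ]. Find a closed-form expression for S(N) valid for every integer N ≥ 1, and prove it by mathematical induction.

We claim S(N) = N(5N^4 + 4N^3 - 2N^2 - N - 2) for all N ≥ 1.
For the base case N = 1: S(1) = 4, and the closed form gives 4. They agree.
Suppose the result is true for N = p, so S(p) = p(5p^4 + 4p^3 - 2p^2 - p - 2).
Then S(p+1) = S(p) + (25p^4 + 66p^3 + 68p^2 + 33p + 4) = (p(5p^4 + 4p^3 - 2p^2 - p - 2)) + (25p^4 + 66p^3 + 68p^2 + 33p + 4).
Simplifying, S(p+1) = (p + 1)(5p^4 + 24p^3 + 40p^2 + 27p + 4) = (p+1)(5(p+1)^4 + 4(p+1)^3 - 2(p+1)^2 - (p+1) - 2),
which is the closed form with N = p+1.
This completes the induction.

S(N) = N(5N^4 + 4N^3 - 2N^2 - N - 2)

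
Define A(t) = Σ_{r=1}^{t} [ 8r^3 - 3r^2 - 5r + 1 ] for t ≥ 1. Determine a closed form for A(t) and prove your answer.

A(t) = t(2t^3 + 3t^2 - 2t - 2)

We claim A(t) = t(2t^3 + 3t^2 - 2t - 2) for all t ≥ 1.
Base step (t = 1): A(1) = 1, and the closed form gives 1. They agree.
Inductive step: suppose the statement holds for some r ≥ 1, so A(r) = r(2r^3 + 3r^2 - 2r - 2).
Then A(r+1) = A(r) + (8r^3 + 21r^2 + 13r + 1) = (r(2r^3 + 3r^2 - 2r - 2)) + (8r^3 + 21r^2 + 13r + 1).
Simplifying, A(r+1) = (r + 1)(2r^3 + 9r^2 + 10r + 1) = (r+1)(2(r+1)^3 + 3(r+1)^2 - 2(r+1) - 2),
which is the closed form with t = r+1.
By induction, the statement is established for all t ≥ 1.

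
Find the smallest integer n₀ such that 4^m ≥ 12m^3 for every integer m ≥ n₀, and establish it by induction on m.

n₀ = 6

At m = 5: 1024 < 1500, so the inequality fails and n₀ ≥ 6. We prove 4^m ≥ 12m^3 for all m ≥ 6.
Base case (m = 6): 4^m = 4096 and 12m^3 = 2592, so 4096 ≥ 2592.
For the inductive step, assume it holds for an arbitrary p ≥ 6, so 4^p ≥ 12p^3.
Then 4^(p + 1) = 4·(4^p) ≥ 4·(12p^3).
Also, for p ≥ 6 we have 4·(12p^3) ≥ 12(p+1)^3, since 4 ≥ (1 + 1/p)^3 for all p ≥ 6.
Combining, 4^(p + 1) ≥ 12(p+1)^3.
By the principle of mathematical induction, the result holds for all m ≥ 6.
Hence the smallest such n₀ is 6.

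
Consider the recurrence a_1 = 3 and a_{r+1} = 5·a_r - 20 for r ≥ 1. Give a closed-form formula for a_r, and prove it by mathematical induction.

Computing the first terms: a_1 = 3, a_2 = -5, a_3 = -45. This suggests a_r = -2·5^(r - 1) + 5.
Base step (r = 1): the formula gives 3 = 3 = a_1.
For the inductive step, assume it holds for an arbitrary j ≥ 1, so a_j = -2·5^(j - 1) + 5.
Then a_{j+1} = 5·a_j - 20 = 5·(-2·5^(j - 1) + 5) - 20 = -2·5^j + 5 = -2·5^((j+1) - 1) + 5,
which is the claimed formula at r = j+1.
By the principle of mathematical induction, the result holds for all r ≥ 1.

a_r = -2·5^(r - 1) + 5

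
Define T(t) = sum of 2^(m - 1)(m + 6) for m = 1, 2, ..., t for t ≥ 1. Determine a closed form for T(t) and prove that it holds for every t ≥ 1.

We claim T(t) = 2^t(t + 5) - 5 for all t ≥ 1.
Base case (t = 1): T(1) = 7, and the closed form gives 7. They agree.
Inductive step: assume the claim holds for t = m, so T(m) = 2^m(m + 5) - 5.
Then T(m+1) = T(m) + (2^m(m + 7)) = (2^m(m + 5) - 5) + (2^m(m + 7)).
Simplifying, T(m+1) = 2·2^m·m + 12·2^m - 5 = 2^(m+1)((m+1) + 5) - 5,
which is the closed form with t = m+1.
By the principle of mathematical induction, the result holds for all t ≥ 1.

T(t) = 2^t(t + 5) - 5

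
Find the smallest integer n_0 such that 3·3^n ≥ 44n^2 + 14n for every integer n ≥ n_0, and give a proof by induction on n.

At n = 5: 729 < 1170, so the inequality fails and n_0 ≥ 6. We prove 3·3^n ≥ 44n^2 + 14n for all n ≥ 6.
Base step (n = 6): 3·3^n = 2187 and 44n^2 + 14n = 1668, so 2187 ≥ 1668.
Inductive step: assume the claim holds for n = p, so 3·3^p ≥ 44p^2 + 14p.
Then 3·3^(p + 1) = 3·(3·3^p) ≥ 3·(44p^2 + 14p).
Also, for p ≥ 6 we have 3·(44p^2 + 14p) ≥ 44(p+1)^2 + 14(p+1), since 3·(44p^2 + 14p) − (44(p+1)^2 + 14(p+1)) = 88p^2 - 60p - 58, which is nonnegative for all p ≥ 6.
Combining, 3·3^(p + 1) ≥ 44(p+1)^2 + 14(p+1).
By the principle of mathematical induction, the result holds for all n ≥ 6.
Hence the smallest such n_0 is 6.

n_0 = 6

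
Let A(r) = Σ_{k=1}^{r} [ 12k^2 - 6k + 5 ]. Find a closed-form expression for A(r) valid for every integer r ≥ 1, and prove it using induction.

We claim A(r) = r(4r^2 + 3r + 4) for all r ≥ 1.
Base case (r = 1): A(1) = 11, and the closed form gives 11. They agree.
Inductive step: suppose the statement holds for some k ≥ 1, so A(k) = k(4k^2 + 3k + 4).
Then A(k+1) = A(k) + (12k^2 + 18k + 11) = (k(4k^2 + 3k + 4)) + (12k^2 + 18k + 11).
Simplifying, A(k+1) = (k + 1)(4k^2 + 11k + 11) = (k+1)(4(k+1)^2 + 3(k+1) + 4),
which is the closed form with r = k+1.
By induction, the statement is established for all r ≥ 1.

A(r) = r(4r^2 + 3r + 4)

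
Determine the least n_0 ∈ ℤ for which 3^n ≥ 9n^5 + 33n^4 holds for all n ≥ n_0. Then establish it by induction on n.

n_0 = 15

At n = 14: 4782969 < 6108144, so the inequality fails and n_0 ≥ 15. We prove 3^n ≥ 9n^5 + 33n^4 for all n ≥ 15.
Base case (n = 15): 3^n = 14348907 and 9n^5 + 33n^4 = 8505000, so 14348907 ≥ 8505000.
Suppose the result is true for n = r, so 3^r ≥ 9r^5 + 33r^4.
Then 3^(r + 1) = 3·(3^r) ≥ 3·(9r^5 + 33r^4).
Also, for r ≥ 15 we have 3·(9r^5 + 33r^4) ≥ 9(r+1)^5 + 33(r+1)^4, since 3·(9r^5 + 33r^4) − (9(r+1)^5 + 33(r+1)^4) = 18r^5 + 21r^4 - 222r^3 - 288r^2 - 177r - 42, which is nonnegative for all r ≥ 15.
Combining, 3^(r + 1) ≥ 9(r+1)^5 + 33(r+1)^4.
By induction, the statement is established for all n ≥ 15.
Hence the smallest such n_0 is 15.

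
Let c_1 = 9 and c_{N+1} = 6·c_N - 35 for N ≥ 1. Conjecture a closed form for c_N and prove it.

Computing the first terms: c_1 = 9, c_2 = 19, c_3 = 79. This suggests c_N = 2·6^(N - 1) + 7.
Base step (N = 1): the formula gives 9 = 9 = c_1.
Inductive step: assume the claim holds for N = k, so c_k = 2·6^(k - 1) + 7.
Then c_{k+1} = 6·c_k - 35 = 6·(2·6^(k - 1) + 7) - 35 = 2·6^k + 7 = 2·6^((k+1) - 1) + 7,
which is the claimed formula at N = k+1.
By induction, the statement is established for all N ≥ 1.

c_N = 2·6^(N - 1) + 7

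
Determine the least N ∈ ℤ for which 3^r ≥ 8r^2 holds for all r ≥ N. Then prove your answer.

N = 5

At r = 4: 81 < 128, so the inequality fails and N ≥ 5. We prove 3^r ≥ 8r^2 for all r ≥ 5.
Base step (r = 5): 3^r = 243 and 8r^2 = 200, so 243 ≥ 200.
Suppose the result is true for r = p, so 3^p ≥ 8p^2.
Then 3^(p + 1) = 3·(3^p) ≥ 3·(8p^2).
Also, for p ≥ 5 we have 3·(8p^2) ≥ 8(p+1)^2, since 3 ≥ (1 + 1/p)^2 for all p ≥ 5.
Combining, 3^(p + 1) ≥ 8(p+1)^2.
By the principle of mathematical induction, the result holds for all r ≥ 5.
Hence the smallest such N is 5.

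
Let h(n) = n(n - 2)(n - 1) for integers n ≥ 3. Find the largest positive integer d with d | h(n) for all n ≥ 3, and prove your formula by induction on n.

Computing the first values: h(3) = 6 and h(4) = 24; gcd(6, 24) = 6, so d ≤ 6.
We prove 6 | n(n - 2)(n - 1) for all n ≥ 3 by induction on n.
For the base case n = 3: h(3) = 6 = 6·(1), so 6 | h(3).
Inductive step: suppose the statement holds for some i ≥ 3, i.e. 6 | h(i). Then
h(i+1) − h(i) = (i-1)·i·(i+1) − (i-2)·(i-1)·i = (i-1)·i·[(i+1) − (i-2)] = 3·(i-1)·i. The product of 2 consecutive integers is divisible by (2)! = 2, so h(i+1) − h(i) is divisible by 3·2 = 6. By the inductive hypothesis 6 | h(i), hence 6 | h(i+1).
Hence, by induction on n, the claim holds for every n ≥ 3.
Therefore the largest such d is 6.

d = 6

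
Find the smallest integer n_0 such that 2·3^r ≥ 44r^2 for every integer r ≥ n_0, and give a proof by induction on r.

At r = 6: 1458 < 1584, so the inequality fails and n_0 ≥ 7. We prove 2·3^r ≥ 44r^2 for all r ≥ 7.
Base case (r = 7): 2·3^r = 4374 and 44r^2 = 2156, so 4374 ≥ 2156.
For the inductive step, assume it holds for an arbitrary p ≥ 7, so 2·3^p ≥ 44p^2.
Then 2·3^(p + 1) = 3·(2·3^p) ≥ 3·(44p^2).
Also, for p ≥ 7 we have 3·(44p^2) ≥ 44(p+1)^2, since 3 ≥ (1 + 1/p)^2 for all p ≥ 7.
Combining, 2·3^(p + 1) ≥ 44(p+1)^2.
This completes the induction.
Hence the smallest such n_0 is 7.

n_0 = 7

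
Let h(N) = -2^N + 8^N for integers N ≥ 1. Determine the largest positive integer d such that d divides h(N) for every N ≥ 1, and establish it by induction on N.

d = 6

Computing the first values: h(1) = 6 and h(2) = 60; gcd(6, 60) = 6, so d ≤ 6.
We prove 6 | -2^N + 8^N for all N ≥ 1 by induction on N.
Base step (N = 1): h(1) = 6 = 6·(1), so 6 | h(1).
Suppose the result is true for N = k, i.e. 6 | h(k). Then
8^{k+1} − 2^{k+1} = 8·8^k − 2·2^k = 8·(8^k − 2^k) + (6)·2^k. The first term is divisible by 6 by the inductive hypothesis, and the second term (6)·2^k is divisible by 6 since 6 | 6. Hence 6 | h(k+1).
By the principle of mathematical induction, the result holds for all N ≥ 1.
Therefore the largest such d is 6.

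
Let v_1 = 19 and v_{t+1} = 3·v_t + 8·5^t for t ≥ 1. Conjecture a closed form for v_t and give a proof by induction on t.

Computing the first terms: v_1 = 19, v_2 = 97, v_3 = 491. This suggests v_t = -3^(t - 1) + 4·5^t.
For the base case t = 1: the formula gives 19 = 19 = v_1.
Suppose the result is true for t = r, so v_r = -3^(r - 1) + 4·5^r.
Then v_{r+1} = 3·v_r + 8·5^r = 3·(-3^(r - 1) + 4·5^r) + 8·5^r = -3^r + 4·5^(r + 1) = -3^((r+1) - 1) + 4·5^(r+1),
which is the claimed formula at t = r+1.
This completes the induction.

v_t = -3^(t - 1) + 4·5^t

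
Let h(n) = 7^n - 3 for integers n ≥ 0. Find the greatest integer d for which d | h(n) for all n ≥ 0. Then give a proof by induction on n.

d = 2

Computing the first values: h(0) = -2 and h(1) = 4; gcd(-2, 4) = 2, so d ≤ 2.
We prove 2 | 7^n - 3 for all n ≥ 0 by induction on n.
When n = 0: h(0) = -2 = 2·(-1), so 2 | h(0).
Inductive step: suppose the statement holds for some m ≥ 0, i.e. 2 | h(m). Then
h(m+1) = 7^(m+1) - 3 = 7·(7^m - 3) + 18 = 7·h(m) + 18. The first term is divisible by 2 by the inductive hypothesis, and 18 is divisible by 2. Hence 2 | h(m+1).
By the principle of mathematical induction, the result holds for all n ≥ 0.
Therefore the largest such d is 2.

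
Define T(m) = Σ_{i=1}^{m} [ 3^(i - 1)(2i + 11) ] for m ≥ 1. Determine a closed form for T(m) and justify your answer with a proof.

We claim T(m) = 3^m(m + 5) - 5 for all m ≥ 1.
Base step (m = 1): T(1) = 13, and the closed form gives 13. They agree.
Inductive step: suppose the statement holds for some i ≥ 1, so T(i) = 3^i(i + 5) - 5.
Then T(i+1) = T(i) + (3^i(2i + 13)) = (3^i(i + 5) - 5) + (3^i(2i + 13)).
Simplifying, T(i+1) = 3·3^i·i + 18·3^i - 5 = 3^(i+1)((i+1) + 5) - 5,
which is the closed form with m = i+1.
By the principle of mathematical induction, the result holds for all m ≥ 1.

T(m) = 3^m(m + 5) - 5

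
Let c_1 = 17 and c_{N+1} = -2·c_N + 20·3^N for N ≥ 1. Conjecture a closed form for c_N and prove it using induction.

Computing the first terms: c_1 = 17, c_2 = 26, c_3 = 128. This suggests c_N = 5(-2)^(N - 1) + 4·3^N.
When N = 1: the formula gives 17 = 17 = c_1.
Inductive step: suppose the statement holds for some p ≥ 1, so c_p = 5(-2)^(p - 1) + 4·3^p.
Then c_{p+1} = -2·c_p + 20·3^p = -2·(5(-2)^(p - 1) + 4·3^p) + 20·3^p = 5(-2)^p + 4·3^(p + 1) = 5(-2)^((p+1) - 1) + 4·3^(p+1),
which is the claimed formula at N = p+1.
Hence, by induction on N, the claim holds for every N ≥ 1.

c_N = 5(-2)^(N - 1) + 4·3^N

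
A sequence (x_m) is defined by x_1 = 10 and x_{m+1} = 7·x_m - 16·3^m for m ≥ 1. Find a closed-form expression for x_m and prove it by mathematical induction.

x_m = 4·3^m - 2·7^(m - 1)

Computing the first terms: x_1 = 10, x_2 = 22, x_3 = 10. This suggests x_m = 4·3^m - 2·7^(m - 1).
When m = 1: the formula gives 10 = 10 = x_1.
Inductive step: assume the claim holds for m = k, so x_k = 4·3^k - 2·7^(k - 1).
Then x_{k+1} = 7·x_k - 16·3^k = 7·(4·3^k - 2·7^(k - 1)) - 16·3^k = 4·3^(k + 1) - 2·7^k = 4·3^(k+1) - 2·7^((k+1) - 1),
which is the claimed formula at m = k+1.
Hence, by induction on m, the claim holds for every m ≥ 1.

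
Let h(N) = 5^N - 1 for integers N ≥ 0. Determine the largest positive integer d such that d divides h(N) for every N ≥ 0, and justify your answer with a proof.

d = 4

Computing the first values: h(0) = 0 and h(1) = 4; gcd(0, 4) = 4, so d ≤ 4.
We prove 4 | 5^N - 1 for all N ≥ 0 by induction on N.
Base step (N = 0): h(0) = 0 = 4·(0), so 4 | h(0).
For the inductive step, assume it holds for an arbitrary p ≥ 0, i.e. 4 | h(p). Then
h(p+1) = 5^(p+1) - 1 = 5·(5^p - 1) + 4 = 5·h(p) + 4. The first term is divisible by 4 by the inductive hypothesis, and 4 is divisible by 4. Hence 4 | h(p+1).
By the principle of mathematical induction, the result holds for all N ≥ 0.
Therefore the largest such d is 4.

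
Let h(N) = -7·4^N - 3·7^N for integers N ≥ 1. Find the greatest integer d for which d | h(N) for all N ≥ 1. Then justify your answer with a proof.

d = 7

Computing the first values: h(1) = -49 and h(2) = -259; gcd(-49, -259) = 7, so d ≤ 7.
We prove 7 | -7·4^N - 3·7^N for all N ≥ 1 by induction on N.
Base step (N = 1): h(1) = -49 = 7·(-7), so 7 | h(1).
For the inductive step, assume it holds for an arbitrary p ≥ 1, i.e. 7 | h(p). Then
h(p+1) − 7·h(p) = (-7·4^(p+1) - 3·7^(p+1)) − 7·(-7·4^p - 3·7^p) = (-7)·4^p·(4 − 7) = (21)·4^p. Since 7 | h(p) by the inductive hypothesis, 7 | 7·h(p); and 7 | 21 since 21 = 7·3. Therefore 7 | h(p+1).
By the principle of mathematical induction, the result holds for all N ≥ 1.
Therefore the largest such d is 7.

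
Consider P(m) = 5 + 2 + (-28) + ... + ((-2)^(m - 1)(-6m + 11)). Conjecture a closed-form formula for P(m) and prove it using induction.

P(m) = (-2)^m(2m - 3) + 3

We claim P(m) = (-2)^m(2m - 3) + 3 for all m ≥ 1.
Base case (m = 1): P(1) = 5, and the closed form gives 5. They agree.
Suppose the result is true for m = p, so P(p) = (-2)^p(2p - 3) + 3.
Then P(p+1) = P(p) + ((-2)^p(-6p + 5)) = ((-2)^p(2p - 3) + 3) + ((-2)^p(-6p + 5)).
Simplifying, P(p+1) = -(-2)^(p + 1) - (-2)^(p + 2)p + 3 = (-2)^(p+1)(2(p+1) - 3) + 3,
which is the closed form with m = p+1.
This completes the induction.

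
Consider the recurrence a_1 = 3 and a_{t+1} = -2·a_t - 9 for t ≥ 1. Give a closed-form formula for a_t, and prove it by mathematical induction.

a_t = -3(-2)^t - 3

Computing the first terms: a_1 = 3, a_2 = -15, a_3 = 21. This suggests a_t = -3(-2)^t - 3.
For the base case t = 1: the formula gives 3 = 3 = a_1.
Suppose the result is true for t = i, so a_i = -3(-2)^i - 3.
Then a_{i+1} = -2·a_i - 9 = -2·(-3(-2)^i - 3) - 9 = -3(-2)^(i + 1) - 3,
which is the claimed formula at t = i+1.
By induction, the statement is established for all t ≥ 1.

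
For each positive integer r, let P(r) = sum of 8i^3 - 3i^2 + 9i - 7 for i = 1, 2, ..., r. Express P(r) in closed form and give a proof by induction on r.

P(r) = r(2r^3 + 3r^2 + 5r - 3)

We claim P(r) = r(2r^3 + 3r^2 + 5r - 3) for all r ≥ 1.
Base step (r = 1): P(1) = 7, and the closed form gives 7. They agree.
Suppose the result is true for r = i, so P(i) = i(2i^3 + 3i^2 + 5i - 3).
Then P(i+1) = P(i) + (8i^3 + 21i^2 + 27i + 7) = (i(2i^3 + 3i^2 + 5i - 3)) + (8i^3 + 21i^2 + 27i + 7).
Simplifying, P(i+1) = (i + 1)(2i^3 + 9i^2 + 17i + 7) = (i+1)(2(i+1)^3 + 3(i+1)^2 + 5(i+1) - 3),
which is the closed form with r = i+1.
Hence, by induction on r, the claim holds for every r ≥ 1.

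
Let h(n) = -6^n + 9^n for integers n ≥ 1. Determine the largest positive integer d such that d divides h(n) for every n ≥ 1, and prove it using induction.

d = 3

Computing the first values: h(1) = 3 and h(2) = 45; gcd(3, 45) = 3, so d ≤ 3.
We prove 3 | -6^n + 9^n for all n ≥ 1 by induction on n.
Base step (n = 1): h(1) = 3 = 3·(1), so 3 | h(1).
Suppose the result is true for n = m, i.e. 3 | h(m). Then
9^{m+1} − 6^{m+1} = 9·9^m − 6·6^m = 9·(9^m − 6^m) + (3)·6^m. The first term is divisible by 3 by the inductive hypothesis, and the second term (3)·6^m is divisible by 3 since 3 | 3. Hence 3 | h(m+1).
By the principle of mathematical induction, the result holds for all n ≥ 1.
Therefore the largest such d is 3.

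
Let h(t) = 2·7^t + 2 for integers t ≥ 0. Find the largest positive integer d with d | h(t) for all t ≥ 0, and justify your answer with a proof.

d = 4

Computing the first values: h(0) = 4 and h(1) = 16; gcd(4, 16) = 4, so d ≤ 4.
We prove 4 | 2·7^t + 2 for all t ≥ 0 by induction on t.
For the base case t = 0: h(0) = 4 = 4·(1), so 4 | h(0).
Inductive step: assume the claim holds for t = p, i.e. 4 | h(p). Then
h(p+1) = 2·7^(p+1) + 2 = 7·(2·7^p + 2) - 12 = 7·h(p) - 12. The first term is divisible by 4 by the inductive hypothesis, and -12 is divisible by 4. Hence 4 | h(p+1).
This completes the induction.
Therefore the largest such d is 4.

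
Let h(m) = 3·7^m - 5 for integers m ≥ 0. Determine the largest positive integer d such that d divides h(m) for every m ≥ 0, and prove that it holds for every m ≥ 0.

d = 2

Computing the first values: h(0) = -2 and h(1) = 16; gcd(-2, 16) = 2, so d ≤ 2.
We prove 2 | 3·7^m - 5 for all m ≥ 0 by induction on m.
Base step (m = 0): h(0) = -2 = 2·(-1), so 2 | h(0).
Inductive step: assume the claim holds for m = j, i.e. 2 | h(j). Then
h(j+1) = 3·7^(j+1) - 5 = 7·(3·7^j - 5) + 30 = 7·h(j) + 30. The first term is divisible by 2 by the inductive hypothesis, and 30 is divisible by 2. Hence 2 | h(j+1).
By induction, the statement is established for all m ≥ 0.
Therefore the largest such d is 2.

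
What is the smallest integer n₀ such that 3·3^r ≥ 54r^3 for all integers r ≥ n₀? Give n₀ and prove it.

n₀ = 9

At r = 8: 19683 < 27648, so the inequality fails and n₀ ≥ 9. We prove 3·3^r ≥ 54r^3 for all r ≥ 9.
Base step (r = 9): 3·3^r = 59049 and 54r^3 = 39366, so 59049 ≥ 39366.
Inductive step: assume the claim holds for r = k, so 3·3^k ≥ 54k^3.
Then 3·3^(k + 1) = 3·(3·3^k) ≥ 3·(54k^3).
Also, for k ≥ 9 we have 3·(54k^3) ≥ 54(k+1)^3, since 3 ≥ (1 + 1/k)^3 for all k ≥ 9.
Combining, 3·3^(k + 1) ≥ 54(k+1)^3.
By induction, the statement is established for all r ≥ 9.
Hence the smallest such n₀ is 9.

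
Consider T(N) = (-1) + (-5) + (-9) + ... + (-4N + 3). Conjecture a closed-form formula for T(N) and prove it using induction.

T(N) = -N(2N - 1)

We claim T(N) = -N(2N - 1) for all N ≥ 1.
Base step (N = 1): T(1) = -1, and the closed form gives -1. They agree.
Suppose the result is true for N = r, so T(r) = r(-2r + 1).
Then T(r+1) = T(r) + (-4r - 1) = (r(-2r + 1)) + (-4r - 1).
Simplifying, T(r+1) = -(r + 1)(2r + 1) = -(r+1)(2(r+1) - 1),
which is the closed form with N = r+1.
Hence, by induction on N, the claim holds for every N ≥ 1.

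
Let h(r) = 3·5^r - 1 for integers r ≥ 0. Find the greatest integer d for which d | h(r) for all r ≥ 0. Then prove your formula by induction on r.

Computing the first values: h(0) = 2 and h(1) = 14; gcd(2, 14) = 2, so d ≤ 2.
We prove 2 | 3·5^r - 1 for all r ≥ 0 by induction on r.
For the base case r = 0: h(0) = 2 = 2·(1), so 2 | h(0).
Inductive step: suppose the statement holds for some m ≥ 0, i.e. 2 | h(m). Then
h(m+1) = 3·5^(m+1) - 1 = 5·(3·5^m - 1) + 4 = 5·h(m) + 4. The first term is divisible by 2 by the inductive hypothesis, and 4 is divisible by 2. Hence 2 | h(m+1).
By induction, the statement is established for all r ≥ 0.
Therefore the largest such d is 2.

d = 2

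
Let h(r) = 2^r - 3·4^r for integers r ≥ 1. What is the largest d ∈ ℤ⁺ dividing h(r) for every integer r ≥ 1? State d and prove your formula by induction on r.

Computing the first values: h(1) = -10 and h(2) = -44; gcd(-10, -44) = 2, so d ≤ 2.
We prove 2 | 2^r - 3·4^r for all r ≥ 1 by induction on r.
When r = 1: h(1) = -10 = 2·(-5), so 2 | h(1).
Suppose the result is true for r = p, i.e. 2 | h(p). Then
h(p+1) − 4·h(p) = (2^(p+1) - 3·4^(p+1)) − 4·(2^p - 3·4^p) = (1)·2^p·(2 − 4) = (-2)·2^p. Since 2 | h(p) by the inductive hypothesis, 2 | 4·h(p); and 2 | -2 since -2 = 2·-1. Therefore 2 | h(p+1).
Hence, by induction on r, the claim holds for every r ≥ 1.
Therefore the largest such d is 2.

d = 2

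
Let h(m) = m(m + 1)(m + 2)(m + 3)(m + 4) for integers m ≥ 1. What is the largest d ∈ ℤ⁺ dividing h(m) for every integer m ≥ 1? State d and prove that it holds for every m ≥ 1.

d = 120

Computing the first values: h(1) = 120 and h(2) = 720; gcd(120, 720) = 120, so d ≤ 120.
We prove 120 | m(m + 1)(m + 2)(m + 3)(m + 4) for all m ≥ 1 by induction on m.
When m = 1: h(1) = 120 = 120·(1), so 120 | h(1).
Suppose the result is true for m = j, i.e. 120 | h(j). Then
h(j+1) − h(j) = (j+1)·(j+2)·(j+3)·(j+4)·(j+5) − j·(j+1)·(j+2)·(j+3)·(j+4) = (j+1)·(j+2)·(j+3)·(j+4)·[(j+5) − j] = 5·(j+1)·(j+2)·(j+3)·(j+4). The product of 4 consecutive integers is divisible by (4)! = 24, so h(j+1) − h(j) is divisible by 5·24 = 120. By the inductive hypothesis 120 | h(j), hence 120 | h(j+1).
By induction, the statement is established for all m ≥ 1.
Therefore the largest such d is 120.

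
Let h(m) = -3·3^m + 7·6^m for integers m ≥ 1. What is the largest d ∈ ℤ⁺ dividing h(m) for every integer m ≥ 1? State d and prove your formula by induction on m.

Computing the first values: h(1) = 33 and h(2) = 225; gcd(33, 225) = 3, so d ≤ 3.
We prove 3 | -3·3^m + 7·6^m for all m ≥ 1 by induction on m.
For the base case m = 1: h(1) = 33 = 3·(11), so 3 | h(1).
Inductive step: suppose the statement holds for some i ≥ 1, i.e. 3 | h(i). Then
h(i+1) − 6·h(i) = (-3·3^(i+1) + 7·6^(i+1)) − 6·(-3·3^i + 7·6^i) = (-3)·3^i·(3 − 6) = (9)·3^i. Since 3 | h(i) by the inductive hypothesis, 3 | 6·h(i); and 3 | 9 since 9 = 3·3. Therefore 3 | h(i+1).
By the principle of mathematical induction, the result holds for all m ≥ 1.
Therefore the largest such d is 3.

d = 3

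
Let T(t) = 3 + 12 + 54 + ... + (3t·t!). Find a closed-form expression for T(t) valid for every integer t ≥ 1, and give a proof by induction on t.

We claim T(t) = 3(t + 1)! - 3 for all t ≥ 1.
Base case (t = 1): T(1) = 3, and the closed form gives 3. They agree.
Suppose the result is true for t = i, so T(i) = 3(i + 1)! - 3.
Then T(i+1) = T(i) + (3(i + 1)(i + 1)!) = (3(i + 1)! - 3) + (3(i + 1)(i + 1)!).
Simplifying, T(i+1) = 3((i+1) + 1)! - 3,
which is the closed form with t = i+1.
Hence, by induction on t, the claim holds for every t ≥ 1.

T(t) = 3(t + 1)! - 3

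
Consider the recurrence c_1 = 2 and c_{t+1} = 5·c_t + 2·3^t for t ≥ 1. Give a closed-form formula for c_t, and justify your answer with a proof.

c_t = -3^t + 5^t

Computing the first terms: c_1 = 2, c_2 = 16, c_3 = 98. This suggests c_t = -3^t + 5^t.
When t = 1: the formula gives 2 = 2 = c_1.
Inductive step: assume the claim holds for t = p, so c_p = -3^p + 5^p.
Then c_{p+1} = 5·c_p + 2·3^p = 5·(-3^p + 5^p) + 2·3^p = -3^(p + 1) + 5^(p + 1),
which is the claimed formula at t = p+1.
This completes the induction.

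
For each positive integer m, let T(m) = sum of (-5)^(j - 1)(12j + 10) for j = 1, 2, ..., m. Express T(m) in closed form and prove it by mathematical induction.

We claim T(m) = -2(-5)^m(m + 1) + 2 for all m ≥ 1.
For the base case m = 1: T(1) = 22, and the closed form gives 22. They agree.
Inductive step: suppose the statement holds for some j ≥ 1, so T(j) = -2(-5)^j(j + 1) + 2.
Then T(j+1) = T(j) + ((-5)^j(12j + 22)) = (-2(-5)^j(j + 1) + 2) + ((-5)^j(12j + 22)).
Simplifying, T(j+1) = 10(-5)^j·j + 20(-5)^j + 2 = -2(-5)^(j+1)((j+1) + 1) + 2,
which is the closed form with m = j+1.
By induction, the statement is established for all m ≥ 1.

T(m) = -2(-5)^m(m + 1) + 2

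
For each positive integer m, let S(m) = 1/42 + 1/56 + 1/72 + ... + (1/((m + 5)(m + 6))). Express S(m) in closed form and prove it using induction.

S(m) = m/(6(m + 6))

We claim S(m) = m/(6(m + 6)) for all m ≥ 1.
For the base case m = 1: S(1) = 1/42, and the closed form gives 1/42. They agree.
Inductive step: suppose the statement holds for some k ≥ 1, so S(k) = k/(6(k + 6)).
Then S(k+1) = S(k) + (1/((k + 6)(k + 7))) = (k/(6(k + 6))) + (1/((k + 6)(k + 7))).
Simplifying, S(k+1) = (k + 1)/(6(k + 7)) = (k+1)/(6((k+1) + 6)),
which is the closed form with m = k+1.
By induction, the statement is established for all m ≥ 1.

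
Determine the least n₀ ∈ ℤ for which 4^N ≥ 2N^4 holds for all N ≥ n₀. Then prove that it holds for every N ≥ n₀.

n₀ = 6

At N = 5: 1024 < 1250, so the inequality fails and n₀ ≥ 6. We prove 4^N ≥ 2N^4 for all N ≥ 6.
Base case (N = 6): 4^N = 4096 and 2N^4 = 2592, so 4096 ≥ 2592.
Inductive step: suppose the statement holds for some p ≥ 6, so 4^p ≥ 2p^4.
Then 4^(p + 1) = 4·(4^p) ≥ 4·(2p^4).
Also, for p ≥ 6 we have 4·(2p^4) ≥ 2(p+1)^4, since 4 ≥ (1 + 1/p)^4 for all p ≥ 6.
Combining, 4^(p + 1) ≥ 2(p+1)^4.
By the principle of mathematical induction, the result holds for all N ≥ 6.
Hence the smallest such n₀ is 6.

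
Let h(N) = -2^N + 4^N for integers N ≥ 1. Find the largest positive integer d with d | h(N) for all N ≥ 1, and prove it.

d = 2

Computing the first values: h(1) = 2 and h(2) = 12; gcd(2, 12) = 2, so d ≤ 2.
We prove 2 | -2^N + 4^N for all N ≥ 1 by induction on N.
Base case (N = 1): h(1) = 2 = 2·(1), so 2 | h(1).
Inductive step: assume the claim holds for N = j, i.e. 2 | h(j). Then
4^{j+1} − 2^{j+1} = 4·4^j − 2·2^j = 4·(4^j − 2^j) + (2)·2^j. The first term is divisible by 2 by the inductive hypothesis, and the second term (2)·2^j is divisible by 2 since 2 | 2. Hence 2 | h(j+1).
This completes the induction.
Therefore the largest such d is 2.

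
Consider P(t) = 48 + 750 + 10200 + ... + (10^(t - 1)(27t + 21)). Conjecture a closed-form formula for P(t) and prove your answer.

P(t) = 10^t(3t + 2) - 2

We claim P(t) = 10^t(3t + 2) - 2 for all t ≥ 1.
Base case (t = 1): P(1) = 48, and the closed form gives 48. They agree.
Suppose the result is true for t = m, so P(m) = 10^m(3m + 2) - 2.
Then P(m+1) = P(m) + (10^m(27m + 48)) = (10^m(3m + 2) - 2) + (10^m(27m + 48)).
Simplifying, P(m+1) = 30·10^m·m + 50·10^m - 2 = 10^(m+1)(3(m+1) + 2) - 2,
which is the closed form with t = m+1.
By induction, the statement is established for all t ≥ 1.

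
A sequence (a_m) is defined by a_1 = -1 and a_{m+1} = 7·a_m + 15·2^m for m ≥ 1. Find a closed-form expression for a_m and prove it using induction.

Computing the first terms: a_1 = -1, a_2 = 23, a_3 = 221. This suggests a_m = -3·2^m + 5·7^(m - 1).
Base case (m = 1): the formula gives -1 = -1 = a_1.
For the inductive step, assume it holds for an arbitrary j ≥ 1, so a_j = -3·2^j + 5·7^(j - 1).
Then a_{j+1} = 7·a_j + 15·2^j = 7·(-3·2^j + 5·7^(j - 1)) + 15·2^j = -3·2^(j + 1) + 5·7^j = -3·2^(j+1) + 5·7^((j+1) - 1),
which is the claimed formula at m = j+1.
This completes the induction.

a_m = -3·2^m + 5·7^(m - 1)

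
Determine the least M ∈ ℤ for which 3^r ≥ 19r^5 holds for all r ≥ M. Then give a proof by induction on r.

At r = 15: 14348907 < 14428125, so the inequality fails and M ≥ 16. We prove 3^r ≥ 19r^5 for all r ≥ 16.
For the base case r = 16: 3^r = 43046721 and 19r^5 = 19922944, so 43046721 ≥ 19922944.
For the inductive step, assume it holds for an arbitrary k ≥ 16, so 3^k ≥ 19k^5.
Then 3^(k + 1) = 3·(3^k) ≥ 3·(19k^5).
Also, for k ≥ 16 we have 3·(19k^5) ≥ 19(k+1)^5, since 3 ≥ (1 + 1/k)^5 for all k ≥ 16.
Combining, 3^(k + 1) ≥ 19(k+1)^5.
Hence, by induction on r, the claim holds for every r ≥ 16.
Hence the smallest such M is 16.

M = 16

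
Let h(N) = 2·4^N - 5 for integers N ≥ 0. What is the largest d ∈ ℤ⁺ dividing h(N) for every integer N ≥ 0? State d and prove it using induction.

d = 3

Computing the first values: h(0) = -3 and h(1) = 3; gcd(-3, 3) = 3, so d ≤ 3.
We prove 3 | 2·4^N - 5 for all N ≥ 0 by induction on N.
For the base case N = 0: h(0) = -3 = 3·(-1), so 3 | h(0).
For the inductive step, assume it holds for an arbitrary p ≥ 0, i.e. 3 | h(p). Then
h(p+1) = 2·4^(p+1) - 5 = 4·(2·4^p - 5) + 15 = 4·h(p) + 15. The first term is divisible by 3 by the inductive hypothesis, and 15 is divisible by 3. Hence 3 | h(p+1).
By the principle of mathematical induction, the result holds for all N ≥ 0.
Therefore the largest such d is 3.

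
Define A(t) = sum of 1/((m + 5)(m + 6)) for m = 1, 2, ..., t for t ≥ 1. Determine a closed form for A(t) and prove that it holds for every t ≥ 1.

We claim A(t) = t/(6(t + 6)) for all t ≥ 1.
Base case (t = 1): A(1) = 1/42, and the closed form gives 1/42. They agree.
Inductive step: assume the claim holds for t = m, so A(m) = m/(6(m + 6)).
Then A(m+1) = A(m) + (1/((m + 6)(m + 7))) = (m/(6(m + 6))) + (1/((m + 6)(m + 7))).
Simplifying, A(m+1) = (m + 1)/(6(m + 7)) = (m+1)/(6((m+1) + 6)),
which is the closed form with t = m+1.
Hence, by induction on t, the claim holds for every t ≥ 1.

A(t) = t/(6(t + 6))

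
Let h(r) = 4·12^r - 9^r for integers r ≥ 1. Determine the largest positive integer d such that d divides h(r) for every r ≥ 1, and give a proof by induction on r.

d = 3

Computing the first values: h(1) = 39 and h(2) = 495; gcd(39, 495) = 3, so d ≤ 3.
We prove 3 | 4·12^r - 9^r for all r ≥ 1 by induction on r.
Base case (r = 1): h(1) = 39 = 3·(13), so 3 | h(1).
Inductive step: assume the claim holds for r = k, i.e. 3 | h(k). Then
h(k+1) − 12·h(k) = (4·12^(k+1) - 9^(k+1)) − 12·(4·12^k - 9^k) = (-1)·9^k·(9 − 12) = (3)·9^k. Since 3 | h(k) by the inductive hypothesis, 3 | 12·h(k); and 3 | 3 since 3 = 3·1. Therefore 3 | h(k+1).
By the principle of mathematical induction, the result holds for all r ≥ 1.
Therefore the largest such d is 3.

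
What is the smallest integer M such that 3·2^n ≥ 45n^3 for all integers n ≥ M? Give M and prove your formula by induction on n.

M = 16

At n = 15: 98304 < 151875, so the inequality fails and M ≥ 16. We prove 3·2^n ≥ 45n^3 for all n ≥ 16.
When n = 16: 3·2^n = 196608 and 45n^3 = 184320, so 196608 ≥ 184320.
Suppose the result is true for n = p, so 3·2^p ≥ 45p^3.
Then 3·2^(p + 1) = 2·(3·2^p) ≥ 2·(45p^3).
Also, for p ≥ 16 we have 2·(45p^3) ≥ 45(p+1)^3, since 2 ≥ (1 + 1/p)^3 for all p ≥ 16.
Combining, 3·2^(p + 1) ≥ 45(p+1)^3.
Hence, by induction on n, the claim holds for every n ≥ 16.
Hence the smallest such M is 16.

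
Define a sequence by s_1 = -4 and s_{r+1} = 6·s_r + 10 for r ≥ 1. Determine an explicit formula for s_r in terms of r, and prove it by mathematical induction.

s_r = -2·6^(r - 1) - 2

Computing the first terms: s_1 = -4, s_2 = -14, s_3 = -74. This suggests s_r = -2·6^(r - 1) - 2.
For the base case r = 1: the formula gives -4 = -4 = s_1.
Inductive step: suppose the statement holds for some k ≥ 1, so s_k = -2·6^(k - 1) - 2.
Then s_{k+1} = 6·s_k + 10 = 6·(-2·6^(k - 1) - 2) + 10 = -2·6^k - 2 = -2·6^((k+1) - 1) - 2,
which is the claimed formula at r = k+1.
By the principle of mathematical induction, the result holds for all r ≥ 1.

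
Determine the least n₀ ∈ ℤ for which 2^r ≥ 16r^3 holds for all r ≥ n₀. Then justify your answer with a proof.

At r = 15: 32768 < 54000, so the inequality fails and n₀ ≥ 16. We prove 2^r ≥ 16r^3 for all r ≥ 16.
Base step (r = 16): 2^r = 65536 and 16r^3 = 65536, so 65536 ≥ 65536.
For the inductive step, assume it holds for an arbitrary k ≥ 16, so 2^k ≥ 16k^3.
Then 2^(k + 1) = 2·(2^k) ≥ 2·(16k^3).
Also, for k ≥ 16 we have 2·(16k^3) ≥ 16(k+1)^3, since 2 ≥ (1 + 1/k)^3 for all k ≥ 16.
Combining, 2^(k + 1) ≥ 16(k+1)^3.
Hence, by induction on r, the claim holds for every r ≥ 16.
Hence the smallest such n₀ is 16.

n₀ = 16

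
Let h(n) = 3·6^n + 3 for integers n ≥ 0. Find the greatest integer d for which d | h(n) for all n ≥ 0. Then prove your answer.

Computing the first values: h(0) = 6 and h(1) = 21; gcd(6, 21) = 3, so d ≤ 3.
We prove 3 | 3·6^n + 3 for all n ≥ 0 by induction on n.
Base case (n = 0): h(0) = 6 = 3·(2), so 3 | h(0).
For the inductive step, assume it holds for an arbitrary r ≥ 0, i.e. 3 | h(r). Then
h(r+1) = 3·6^(r+1) + 3 = 6·(3·6^r + 3) - 15 = 6·h(r) - 15. The first term is divisible by 3 by the inductive hypothesis, and -15 is divisible by 3. Hence 3 | h(r+1).
By induction, the statement is established for all n ≥ 0.
Therefore the largest such d is 3.

d = 3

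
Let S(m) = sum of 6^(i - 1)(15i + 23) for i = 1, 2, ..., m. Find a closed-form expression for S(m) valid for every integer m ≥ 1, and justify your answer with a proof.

S(m) = 6^m(3m + 4) - 4

We claim S(m) = 6^m(3m + 4) - 4 for all m ≥ 1.
When m = 1: S(1) = 38, and the closed form gives 38. They agree.
Inductive step: assume the claim holds for m = i, so S(i) = 6^i(3i + 4) - 4.
Then S(i+1) = S(i) + (6^i(15i + 38)) = (6^i(3i + 4) - 4) + (6^i(15i + 38)).
Simplifying, S(i+1) = 18·6^i·i + 42·6^i - 4 = 6^(i+1)(3(i+1) + 4) - 4,
which is the closed form with m = i+1.
By the principle of mathematical induction, the result holds for all m ≥ 1.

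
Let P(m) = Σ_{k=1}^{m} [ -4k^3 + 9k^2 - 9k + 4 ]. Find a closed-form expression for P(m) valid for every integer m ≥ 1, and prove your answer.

P(m) = -m(m - 1)(m^2 + 1)

We claim P(m) = -m(m - 1)(m^2 + 1) for all m ≥ 1.
For the base case m = 1: P(1) = 0, and the closed form gives 0. They agree.
Suppose the result is true for m = k, so P(k) = k(-k^3 + k^2 - k + 1).
Then P(k+1) = P(k) + (k(-4k^2 - 3k - 3)) = (k(-k^3 + k^2 - k + 1)) + (k(-4k^2 - 3k - 3)).
Simplifying, P(k+1) = -k(k + 1)(k^2 + 2k + 2) = -(k+1)((k+1) - 1)((k+1)^2 + 1),
which is the closed form with m = k+1.
By the principle of mathematical induction, the result holds for all m ≥ 1.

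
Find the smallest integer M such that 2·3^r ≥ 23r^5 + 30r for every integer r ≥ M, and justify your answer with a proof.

At r = 14: 9565938 < 12370372, so the inequality fails and M ≥ 15. We prove 2·3^r ≥ 23r^5 + 30r for all r ≥ 15.
Base step (r = 15): 2·3^r = 28697814 and 23r^5 + 30r = 17466075, so 28697814 ≥ 17466075.
For the inductive step, assume it holds for an arbitrary i ≥ 15, so 2·3^i ≥ 23i^5 + 30i.
Then 2·3^(i + 1) = 3·(2·3^i) ≥ 3·(23i^5 + 30i).
Also, for i ≥ 15 we have 3·(23i^5 + 30i) ≥ 23(i+1)^5 + 30(i+1), since 3·(23i^5 + 30i) − (23(i+1)^5 + 30(i+1)) = 46i^5 - 115i^4 - 230i^3 - 230i^2 - 55i - 53, which is nonnegative for all i ≥ 15.
Combining, 2·3^(i + 1) ≥ 23(i+1)^5 + 30(i+1).
This completes the induction.
Hence the smallest such M is 15.

M = 15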